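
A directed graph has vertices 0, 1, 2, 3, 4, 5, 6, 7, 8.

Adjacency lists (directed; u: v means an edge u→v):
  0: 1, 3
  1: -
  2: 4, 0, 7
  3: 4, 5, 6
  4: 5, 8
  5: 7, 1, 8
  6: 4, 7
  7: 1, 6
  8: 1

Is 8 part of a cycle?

8 lies on a cycle iff there is a path from 8 back to itself.
Exploring from 8, it never reaches itself; equivalently, its strongly connected component is a singleton.

No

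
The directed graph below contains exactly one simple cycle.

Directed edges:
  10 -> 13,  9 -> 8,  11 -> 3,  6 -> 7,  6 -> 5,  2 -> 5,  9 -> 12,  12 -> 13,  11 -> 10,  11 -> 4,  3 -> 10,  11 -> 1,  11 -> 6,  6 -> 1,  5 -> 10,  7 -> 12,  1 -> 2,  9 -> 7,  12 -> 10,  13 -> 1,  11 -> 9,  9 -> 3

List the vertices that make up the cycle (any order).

DFS with gray/black marking from 1:
1 gray
  2 gray
    5 gray
      10 gray
        13 gray
          13→1: 1 is gray → back edge
Back edge closes the cycle 1 → 2 → 5 → 10 → 13 → 1; its vertices are {1, 2, 5, 10, 13}.

1, 2, 5, 10, 13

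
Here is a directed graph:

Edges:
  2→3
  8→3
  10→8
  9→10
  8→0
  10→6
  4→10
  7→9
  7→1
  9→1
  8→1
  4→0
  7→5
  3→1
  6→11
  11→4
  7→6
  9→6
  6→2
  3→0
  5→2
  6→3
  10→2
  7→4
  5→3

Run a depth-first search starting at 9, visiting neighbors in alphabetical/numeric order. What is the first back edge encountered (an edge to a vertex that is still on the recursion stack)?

10->6

DFS from 9 (visiting neighbors in alphabetical/numeric order); mark gray on enter, black on exit:
9 gray
  1 gray
  1 black
  6 gray
    2 gray
      3 gray
        0 gray
        0 black
        3→1: 1 black — skip
      3 black
    2 black
    6→3: 3 black — skip
    11 gray
      4 gray
        4→0: 0 black — skip
        10 gray
          10→2: 2 black — skip
          10→6: 6 is gray → back edge
First back edge: 10 → 6.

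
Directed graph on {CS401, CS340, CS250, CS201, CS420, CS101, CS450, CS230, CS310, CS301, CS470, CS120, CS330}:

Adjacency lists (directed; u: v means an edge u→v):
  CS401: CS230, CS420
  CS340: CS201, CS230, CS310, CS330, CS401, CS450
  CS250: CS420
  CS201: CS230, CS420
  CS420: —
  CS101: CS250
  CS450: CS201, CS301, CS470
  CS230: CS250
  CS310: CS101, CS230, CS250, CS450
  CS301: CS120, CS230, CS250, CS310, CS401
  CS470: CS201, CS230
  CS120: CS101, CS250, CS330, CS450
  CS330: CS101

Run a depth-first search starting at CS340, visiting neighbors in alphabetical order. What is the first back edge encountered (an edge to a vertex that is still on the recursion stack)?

CS120→CS450

DFS from CS340 (visiting neighbors in alphabetical order); mark gray on enter, black on exit:
CS340 gray
  CS201 gray
    CS230 gray
      CS250 gray
        CS420 gray
        CS420 black
      CS250 black
    CS230 black
    CS201→CS420: CS420 black — skip
  CS201 black
  CS340→CS230: CS230 black — skip
  CS310 gray
    CS101 gray
      CS101→CS250: CS250 black — skip
    CS101 black
    CS310→CS230: CS230 black — skip
    CS310→CS250: CS250 black — skip
    CS450 gray
      CS450→CS201: CS201 black — skip
      CS301 gray
        CS120 gray
          CS120→CS101: CS101 black — skip
          CS120→CS250: CS250 black — skip
          CS330 gray
            CS330→CS101: CS101 black — skip
          CS330 black
          CS120→CS450: CS450 is gray → back edge
First back edge: CS120 → CS450.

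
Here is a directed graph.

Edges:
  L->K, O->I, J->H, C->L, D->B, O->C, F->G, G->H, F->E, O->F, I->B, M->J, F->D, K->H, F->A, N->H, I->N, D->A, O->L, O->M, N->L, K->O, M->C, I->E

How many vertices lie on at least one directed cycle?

7

A vertex is on a directed cycle iff it belongs to a strongly connected component of size ≥ 2 (or has a self-loop).
The vertices on cycles are {C, I, K, L, M, N, O} — 7 in total.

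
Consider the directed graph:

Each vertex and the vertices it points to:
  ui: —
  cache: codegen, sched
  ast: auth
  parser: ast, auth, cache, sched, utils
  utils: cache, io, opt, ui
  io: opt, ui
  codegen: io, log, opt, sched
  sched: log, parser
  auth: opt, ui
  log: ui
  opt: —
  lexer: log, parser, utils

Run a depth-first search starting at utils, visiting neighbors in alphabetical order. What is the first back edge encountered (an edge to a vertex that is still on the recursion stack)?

parser->cache

DFS from utils (visiting neighbors in alphabetical order); mark gray on enter, black on exit:
utils gray
  cache gray
    codegen gray
      io gray
        opt gray
        opt black
        ui gray
        ui black
      io black
      log gray
        log→ui: ui black — skip
      log black
      codegen→opt: opt black — skip
      sched gray
        sched→log: log black — skip
        parser gray
          ast gray
            auth gray
              auth→opt: opt black — skip
              auth→ui: ui black — skip
            auth black
          ast black
          parser→auth: auth black — skip
          parser→cache: cache is gray → back edge
First back edge: parser → cache.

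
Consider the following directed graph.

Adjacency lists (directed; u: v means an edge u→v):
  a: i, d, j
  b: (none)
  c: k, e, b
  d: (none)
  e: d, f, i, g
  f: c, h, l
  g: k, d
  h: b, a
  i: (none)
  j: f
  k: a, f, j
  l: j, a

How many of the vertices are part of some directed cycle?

A vertex is on a directed cycle iff it belongs to a strongly connected component of size ≥ 2 (or has a self-loop).
The vertices on cycles are {a, c, e, f, g, h, j, k, l} — 9 in total.

9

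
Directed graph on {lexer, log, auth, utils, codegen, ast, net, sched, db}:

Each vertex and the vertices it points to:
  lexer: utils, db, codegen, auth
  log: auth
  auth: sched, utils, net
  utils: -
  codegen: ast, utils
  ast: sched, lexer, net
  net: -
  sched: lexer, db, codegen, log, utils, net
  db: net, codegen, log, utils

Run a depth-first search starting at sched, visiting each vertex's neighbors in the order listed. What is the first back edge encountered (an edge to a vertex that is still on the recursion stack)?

ast→sched

DFS from sched (visiting each vertex's neighbors in the order listed); mark gray on enter, black on exit:
sched gray
  lexer gray
    utils gray
    utils black
    db gray
      net gray
      net black
      codegen gray
        ast gray
          ast→sched: sched is gray → back edge
First back edge: ast → sched.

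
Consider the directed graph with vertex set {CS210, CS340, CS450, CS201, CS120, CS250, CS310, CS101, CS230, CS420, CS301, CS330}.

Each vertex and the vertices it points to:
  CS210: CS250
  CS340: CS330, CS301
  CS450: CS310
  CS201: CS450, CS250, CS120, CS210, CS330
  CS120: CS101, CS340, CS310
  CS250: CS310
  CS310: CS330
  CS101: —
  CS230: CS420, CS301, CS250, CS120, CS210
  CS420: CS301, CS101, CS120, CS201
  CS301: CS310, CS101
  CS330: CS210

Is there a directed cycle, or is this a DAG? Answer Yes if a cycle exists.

DFS with white/gray/black marking, starting from CS250:
CS250 gray
  CS310 gray
    CS330 gray
      CS210 gray
        CS210→CS250: CS250 is gray → back edge
Back edge found, so a cycle exists: CS250 → CS310 → CS330 → CS210 → CS250.

Yes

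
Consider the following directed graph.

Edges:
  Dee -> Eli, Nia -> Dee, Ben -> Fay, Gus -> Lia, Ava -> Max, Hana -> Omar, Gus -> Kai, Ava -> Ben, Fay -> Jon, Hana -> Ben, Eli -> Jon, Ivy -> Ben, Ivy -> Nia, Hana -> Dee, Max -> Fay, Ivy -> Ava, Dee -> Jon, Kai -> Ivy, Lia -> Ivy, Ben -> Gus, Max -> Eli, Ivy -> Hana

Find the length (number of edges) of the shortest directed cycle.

4

For each vertex v, BFS finds the shortest path from v back to v.
The shortest such closed walk is Ivy → Ben → Gus → Kai → Ivy, length 4.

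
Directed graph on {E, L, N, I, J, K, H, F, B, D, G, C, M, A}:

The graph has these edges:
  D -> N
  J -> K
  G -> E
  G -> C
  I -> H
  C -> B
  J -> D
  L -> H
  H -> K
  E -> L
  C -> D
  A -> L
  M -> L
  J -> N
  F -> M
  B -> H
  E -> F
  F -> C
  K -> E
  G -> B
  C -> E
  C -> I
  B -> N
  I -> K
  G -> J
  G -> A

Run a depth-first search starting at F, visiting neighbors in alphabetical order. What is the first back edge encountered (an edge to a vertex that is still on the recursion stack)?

DFS from F (visiting neighbors in alphabetical order); mark gray on enter, black on exit:
F gray
  C gray
    B gray
      H gray
        K gray
          E gray
            E→F: F is gray → back edge
First back edge: E → F.

E->F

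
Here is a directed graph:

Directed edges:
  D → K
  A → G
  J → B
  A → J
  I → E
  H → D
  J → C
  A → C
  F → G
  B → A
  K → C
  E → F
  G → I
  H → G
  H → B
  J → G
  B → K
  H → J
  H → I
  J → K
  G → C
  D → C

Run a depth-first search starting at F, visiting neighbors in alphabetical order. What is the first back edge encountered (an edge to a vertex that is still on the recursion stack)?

E→F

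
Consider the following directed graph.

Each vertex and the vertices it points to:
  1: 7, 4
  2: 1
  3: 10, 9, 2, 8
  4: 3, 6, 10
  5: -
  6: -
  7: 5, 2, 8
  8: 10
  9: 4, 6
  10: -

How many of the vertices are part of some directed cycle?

6

A vertex is on a directed cycle iff it belongs to a strongly connected component of size ≥ 2 (or has a self-loop).
The vertices on cycles are {1, 2, 3, 4, 7, 9} — 6 in total.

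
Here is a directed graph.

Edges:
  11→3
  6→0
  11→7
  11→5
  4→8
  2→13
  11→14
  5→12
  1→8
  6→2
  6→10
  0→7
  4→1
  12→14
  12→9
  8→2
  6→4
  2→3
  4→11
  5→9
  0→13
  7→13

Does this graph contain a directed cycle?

No

DFS with white/gray/black marking, starting from 4:
4 gray
  8 gray
    2 gray
      3 gray
      3 black
      13 gray
      13 black
    2 black
  8 black
  11 gray
    11→3: 3 black — skip
    7 gray
      7→13: 13 black — skip
    7 black
    5 gray
      9 gray
      9 black
      12 gray
        14 gray
        14 black
        12→9: 9 black — skip
      12 black
    5 black
    11→14: 14 black — skip
  11 black
  1 gray
    1→8: 8 black — skip
  1 black
4 black
0 gray
  0→13: 13 black — skip
  0→7: 7 black — skip
0 black
6 gray
  6→2: 2 black — skip
  6→0: 0 black — skip
  10 gray
  10 black
  6→4: 4 black — skip
6 black
Every edge goes to a white or black vertex — no back edge, so the graph is acyclic.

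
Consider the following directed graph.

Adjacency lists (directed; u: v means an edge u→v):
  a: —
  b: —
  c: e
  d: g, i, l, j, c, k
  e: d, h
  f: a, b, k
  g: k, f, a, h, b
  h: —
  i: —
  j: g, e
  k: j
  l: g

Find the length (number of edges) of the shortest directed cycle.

3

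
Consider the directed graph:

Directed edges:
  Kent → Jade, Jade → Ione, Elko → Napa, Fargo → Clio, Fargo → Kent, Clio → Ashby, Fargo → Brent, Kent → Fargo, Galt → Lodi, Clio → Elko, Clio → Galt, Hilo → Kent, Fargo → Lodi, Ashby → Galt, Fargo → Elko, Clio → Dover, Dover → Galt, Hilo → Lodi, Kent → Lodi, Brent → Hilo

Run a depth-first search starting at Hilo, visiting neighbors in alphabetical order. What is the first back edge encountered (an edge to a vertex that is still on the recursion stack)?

Brent→Hilo

DFS from Hilo (visiting neighbors in alphabetical order); mark gray on enter, black on exit:
Hilo gray
  Kent gray
    Fargo gray
      Brent gray
        Brent→Hilo: Hilo is gray → back edge
First back edge: Brent → Hilo.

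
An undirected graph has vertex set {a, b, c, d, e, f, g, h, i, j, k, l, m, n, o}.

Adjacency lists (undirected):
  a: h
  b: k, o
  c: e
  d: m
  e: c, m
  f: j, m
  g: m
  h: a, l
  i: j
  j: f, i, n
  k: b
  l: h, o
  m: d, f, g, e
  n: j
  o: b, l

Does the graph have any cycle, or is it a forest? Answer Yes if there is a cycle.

No

DFS, tracking each vertex's parent; an edge to a visited non-parent vertex closes a cycle.
Start from b:
visit b (parent –)
  visit k (parent b)
    k–b: parent, skip
  visit o (parent b)
    o–b: parent, skip
    visit l (parent o)
      visit h (parent l)
        visit a (parent h)
          a–h: parent, skip
        h–l: parent, skip
      l–o: parent, skip
visit c (parent –)
  visit e (parent c)
    e–c: parent, skip
    visit m (parent e)
      visit d (parent m)
        d–m: parent, skip
      visit f (parent m)
        visit j (parent f)
          j–f: parent, skip
          visit i (parent j)
            i–j: parent, skip
          visit n (parent j)
            n–j: parent, skip
        f–m: parent, skip
      visit g (parent m)
        g–m: parent, skip
      m–e: parent, skip
No non-parent visited neighbor found — the graph is a forest.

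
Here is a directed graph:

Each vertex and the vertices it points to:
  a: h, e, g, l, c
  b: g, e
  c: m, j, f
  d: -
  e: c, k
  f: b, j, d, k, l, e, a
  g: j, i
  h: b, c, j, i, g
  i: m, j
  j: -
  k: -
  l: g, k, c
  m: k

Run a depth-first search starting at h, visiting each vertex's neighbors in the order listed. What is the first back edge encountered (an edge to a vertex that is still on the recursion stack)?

f→b

DFS from h (visiting each vertex's neighbors in the order listed); mark gray on enter, black on exit:
h gray
  b gray
    g gray
      j gray
      j black
      i gray
        m gray
          k gray
          k black
        m black
        i→j: j black — skip
      i black
    g black
    e gray
      c gray
        c→m: m black — skip
        c→j: j black — skip
        f gray
          f→b: b is gray → back edge
First back edge: f → b.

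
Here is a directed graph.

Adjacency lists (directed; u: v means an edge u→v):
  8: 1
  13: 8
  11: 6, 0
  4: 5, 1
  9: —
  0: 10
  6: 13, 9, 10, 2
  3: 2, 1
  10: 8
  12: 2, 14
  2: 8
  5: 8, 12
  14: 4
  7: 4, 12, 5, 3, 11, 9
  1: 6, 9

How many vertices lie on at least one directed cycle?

10

A vertex is on a directed cycle iff it belongs to a strongly connected component of size ≥ 2 (or has a self-loop).
The vertices on cycles are {1, 2, 4, 5, 6, 8, 10, 12, 13, 14} — 10 in total.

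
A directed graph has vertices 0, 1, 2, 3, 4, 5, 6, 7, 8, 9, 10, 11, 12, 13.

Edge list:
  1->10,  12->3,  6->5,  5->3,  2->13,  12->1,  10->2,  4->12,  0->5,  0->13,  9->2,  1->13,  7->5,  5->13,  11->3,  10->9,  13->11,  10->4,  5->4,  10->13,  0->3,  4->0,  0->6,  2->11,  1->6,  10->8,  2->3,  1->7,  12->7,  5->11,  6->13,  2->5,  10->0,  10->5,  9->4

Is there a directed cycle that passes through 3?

No

3 lies on a cycle iff there is a path from 3 back to itself.
Exploring from 3, it never reaches itself; equivalently, its strongly connected component is a singleton.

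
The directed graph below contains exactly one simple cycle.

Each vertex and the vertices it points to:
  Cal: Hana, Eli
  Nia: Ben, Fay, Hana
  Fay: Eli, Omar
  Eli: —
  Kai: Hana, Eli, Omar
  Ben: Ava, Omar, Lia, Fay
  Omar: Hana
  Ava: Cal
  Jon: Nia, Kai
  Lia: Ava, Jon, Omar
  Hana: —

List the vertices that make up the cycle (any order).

DFS with gray/black marking from Jon:
Jon gray
  Nia gray
    Ben gray
      Ava gray
        Cal gray
          Hana gray
          Hana black
          Eli gray
          Eli black
        Cal black
      Ava black
      Omar gray
        Omar→Hana: Hana black — skip
      Omar black
      Lia gray
        Lia→Ava: Ava black — skip
        Lia→Jon: Jon is gray → back edge
Back edge closes the cycle Jon → Nia → Ben → Lia → Jon; its vertices are {Ben, Jon, Lia, Nia}.

Ben, Jon, Lia, Nia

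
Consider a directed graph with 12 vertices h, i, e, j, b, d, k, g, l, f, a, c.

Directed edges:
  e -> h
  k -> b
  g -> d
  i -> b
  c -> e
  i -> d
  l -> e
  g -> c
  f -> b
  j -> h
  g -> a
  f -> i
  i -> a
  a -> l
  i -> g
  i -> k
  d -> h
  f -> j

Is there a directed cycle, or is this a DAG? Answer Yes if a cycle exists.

No

DFS with white/gray/black marking, starting from d:
d gray
  h gray
  h black
d black
i gray
  b gray
  b black
  k gray
    k→b: b black — skip
  k black
  a gray
    l gray
      e gray
        e→h: h black — skip
      e black
    l black
  a black
  g gray
    c gray
      c→e: e black — skip
    c black
    g→d: d black — skip
    g→a: a black — skip
  g black
  i→d: d black — skip
i black
j gray
  j→h: h black — skip
j black
f gray
  f→j: j black — skip
  f→b: b black — skip
  f→i: i black — skip
f black
Every edge goes to a white or black vertex — no back edge, so the graph is acyclic.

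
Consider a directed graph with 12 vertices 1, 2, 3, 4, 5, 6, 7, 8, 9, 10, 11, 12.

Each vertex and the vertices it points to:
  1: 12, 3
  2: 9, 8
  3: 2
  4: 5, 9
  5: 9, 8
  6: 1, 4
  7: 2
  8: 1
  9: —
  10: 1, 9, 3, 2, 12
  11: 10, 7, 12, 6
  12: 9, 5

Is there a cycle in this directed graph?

Yes

DFS with white/gray/black marking, starting from 3:
3 gray
  2 gray
    9 gray
    9 black
    8 gray
      1 gray
        12 gray
          12→9: 9 black — skip
          5 gray
            5→9: 9 black — skip
            5→8: 8 is gray → back edge
Back edge found, so a cycle exists: 8 → 1 → 12 → 5 → 8.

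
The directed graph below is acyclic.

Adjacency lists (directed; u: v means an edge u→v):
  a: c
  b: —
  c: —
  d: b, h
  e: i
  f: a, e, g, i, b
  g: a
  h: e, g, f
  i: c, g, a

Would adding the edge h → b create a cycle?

Adding h→b creates a cycle iff b can already reach h.
Explore from b: no path reaches h. The graph stays acyclic.

No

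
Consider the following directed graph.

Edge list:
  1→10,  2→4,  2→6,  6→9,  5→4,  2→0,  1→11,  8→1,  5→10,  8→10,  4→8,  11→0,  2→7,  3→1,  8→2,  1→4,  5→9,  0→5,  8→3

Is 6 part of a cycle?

No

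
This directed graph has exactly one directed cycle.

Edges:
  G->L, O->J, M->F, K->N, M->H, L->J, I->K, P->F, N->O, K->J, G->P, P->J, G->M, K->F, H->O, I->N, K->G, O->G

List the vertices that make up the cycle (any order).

DFS with gray/black marking from G:
G gray
  M gray
    H gray
      O gray
        J gray
        J black
        O→G: G is gray → back edge
Back edge closes the cycle G → M → H → O → G; its vertices are {G, H, M, O}.

G, H, M, O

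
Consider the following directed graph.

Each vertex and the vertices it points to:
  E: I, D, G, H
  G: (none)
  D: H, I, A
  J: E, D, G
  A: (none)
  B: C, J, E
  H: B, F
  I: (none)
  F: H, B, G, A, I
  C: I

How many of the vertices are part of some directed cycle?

6

A vertex is on a directed cycle iff it belongs to a strongly connected component of size ≥ 2 (or has a self-loop).
The vertices on cycles are {B, D, E, F, H, J} — 6 in total.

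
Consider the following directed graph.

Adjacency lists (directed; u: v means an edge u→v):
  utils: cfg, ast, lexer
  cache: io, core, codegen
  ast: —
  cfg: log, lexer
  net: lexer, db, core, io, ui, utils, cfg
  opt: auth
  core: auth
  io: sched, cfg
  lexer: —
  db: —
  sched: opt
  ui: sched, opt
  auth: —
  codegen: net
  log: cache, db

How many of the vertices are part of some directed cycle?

7

A vertex is on a directed cycle iff it belongs to a strongly connected component of size ≥ 2 (or has a self-loop).
The vertices on cycles are {io, cfg, log, net, cache, utils, codegen} — 7 in total.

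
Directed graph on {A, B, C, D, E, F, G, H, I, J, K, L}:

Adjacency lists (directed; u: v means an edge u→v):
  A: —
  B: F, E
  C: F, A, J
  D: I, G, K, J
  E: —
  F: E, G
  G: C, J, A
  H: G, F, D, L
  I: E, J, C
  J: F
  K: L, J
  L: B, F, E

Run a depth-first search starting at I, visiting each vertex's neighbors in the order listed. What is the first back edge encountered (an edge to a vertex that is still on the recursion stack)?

C->F

DFS from I (visiting each vertex's neighbors in the order listed); mark gray on enter, black on exit:
I gray
  E gray
  E black
  J gray
    F gray
      F→E: E black — skip
      G gray
        C gray
          C→F: F is gray → back edge
First back edge: C → F.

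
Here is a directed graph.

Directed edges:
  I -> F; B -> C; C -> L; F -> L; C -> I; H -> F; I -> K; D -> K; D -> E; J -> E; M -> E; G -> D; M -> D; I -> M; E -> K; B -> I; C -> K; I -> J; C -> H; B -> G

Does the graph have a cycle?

No

DFS with white/gray/black marking, starting from E:
E gray
  K gray
  K black
E black
B gray
  I gray
    I→K: K black — skip
    M gray
      M→E: E black — skip
      D gray
        D→E: E black — skip
        D→K: K black — skip
      D black
    M black
    J gray
      J→E: E black — skip
    J black
    F gray
      L gray
      L black
    F black
  I black
  G gray
    G→D: D black — skip
  G black
  C gray
    C→K: K black — skip
    H gray
      H→F: F black — skip
    H black
    C→L: L black — skip
    C→I: I black — skip
  C black
B black
Every edge goes to a white or black vertex — no back edge, so the graph is acyclic.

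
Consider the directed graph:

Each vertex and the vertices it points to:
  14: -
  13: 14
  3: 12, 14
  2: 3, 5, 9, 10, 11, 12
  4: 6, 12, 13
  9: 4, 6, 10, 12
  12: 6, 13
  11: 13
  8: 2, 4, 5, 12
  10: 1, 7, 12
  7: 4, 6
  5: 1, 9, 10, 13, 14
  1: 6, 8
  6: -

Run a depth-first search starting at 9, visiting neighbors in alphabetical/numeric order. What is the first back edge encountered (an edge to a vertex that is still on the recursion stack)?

DFS from 9 (visiting neighbors in alphabetical/numeric order); mark gray on enter, black on exit:
9 gray
  4 gray
    6 gray
    6 black
    12 gray
      12→6: 6 black — skip
      13 gray
        14 gray
        14 black
      13 black
    12 black
    4→13: 13 black — skip
  4 black
  9→6: 6 black — skip
  10 gray
    1 gray
      1→6: 6 black — skip
      8 gray
        2 gray
          3 gray
            3→12: 12 black — skip
            3→14: 14 black — skip
          3 black
          5 gray
            5→1: 1 is gray → back edge
First back edge: 5 → 1.

5→1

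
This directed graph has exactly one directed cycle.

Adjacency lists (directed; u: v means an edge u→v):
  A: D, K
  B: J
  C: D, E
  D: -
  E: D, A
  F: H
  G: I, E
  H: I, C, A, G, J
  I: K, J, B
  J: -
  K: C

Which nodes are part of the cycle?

DFS with gray/black marking from K:
K gray
  C gray
    D gray
    D black
    E gray
      E→D: D black — skip
      A gray
        A→D: D black — skip
        A→K: K is gray → back edge
Back edge closes the cycle K → C → E → A → K; its vertices are {A, C, E, K}.

A, C, E, K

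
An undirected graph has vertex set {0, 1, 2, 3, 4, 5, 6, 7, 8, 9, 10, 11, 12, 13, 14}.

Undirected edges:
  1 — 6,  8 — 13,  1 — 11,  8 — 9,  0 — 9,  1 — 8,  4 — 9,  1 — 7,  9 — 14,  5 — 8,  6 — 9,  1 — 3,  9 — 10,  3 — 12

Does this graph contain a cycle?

Yes

DFS, tracking each vertex's parent; an edge to a visited non-parent vertex closes a cycle.
Start from 14:
visit 14 (parent –)
  visit 9 (parent 14)
    visit 6 (parent 9)
      6–9: parent, skip
      visit 1 (parent 6)
        visit 3 (parent 1)
          3–1: parent, skip
          visit 12 (parent 3)
            12–3: parent, skip
        visit 7 (parent 1)
          7–1: parent, skip
        visit 8 (parent 1)
          8–9: 9 visited and ≠ parent → cycle
Cycle: 9 – 6 – 1 – 8 – 9.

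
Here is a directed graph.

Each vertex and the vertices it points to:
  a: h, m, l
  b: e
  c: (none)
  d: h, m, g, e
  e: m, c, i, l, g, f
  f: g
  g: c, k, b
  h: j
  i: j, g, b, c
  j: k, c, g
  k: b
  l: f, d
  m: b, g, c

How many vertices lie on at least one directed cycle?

A vertex is on a directed cycle iff it belongs to a strongly connected component of size ≥ 2 (or has a self-loop).
The vertices on cycles are {b, d, e, f, g, h, i, j, k, l, m} — 11 in total.

11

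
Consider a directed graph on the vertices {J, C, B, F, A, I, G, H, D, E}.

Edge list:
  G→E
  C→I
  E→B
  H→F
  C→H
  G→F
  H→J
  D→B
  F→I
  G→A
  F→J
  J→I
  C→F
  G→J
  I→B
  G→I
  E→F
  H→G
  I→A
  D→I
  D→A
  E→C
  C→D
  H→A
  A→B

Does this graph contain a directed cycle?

DFS with white/gray/black marking, starting from B:
B gray
B black
J gray
  I gray
    I→B: B black — skip
    A gray
      A→B: B black — skip
    A black
  I black
J black
C gray
  C→I: I black — skip
  F gray
    F→I: I black — skip
    F→J: J black — skip
  F black
  D gray
    D→B: B black — skip
    D→A: A black — skip
    D→I: I black — skip
  D black
  H gray
    H→F: F black — skip
    G gray
      G→F: F black — skip
      G→I: I black — skip
      G→J: J black — skip
      G→A: A black — skip
      E gray
        E→C: C is gray → back edge
Back edge found, so a cycle exists: C → H → G → E → C.

Yes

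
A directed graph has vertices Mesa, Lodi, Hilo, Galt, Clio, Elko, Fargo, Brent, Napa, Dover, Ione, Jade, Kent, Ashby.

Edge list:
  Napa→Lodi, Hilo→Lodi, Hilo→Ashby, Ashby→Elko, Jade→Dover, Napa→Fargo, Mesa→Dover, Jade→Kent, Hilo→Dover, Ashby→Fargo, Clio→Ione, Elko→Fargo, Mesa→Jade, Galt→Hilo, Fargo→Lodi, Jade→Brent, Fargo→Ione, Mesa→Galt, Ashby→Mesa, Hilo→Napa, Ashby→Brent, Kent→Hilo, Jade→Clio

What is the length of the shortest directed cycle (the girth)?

For each vertex v, BFS finds the shortest path from v back to v.
The shortest such closed walk is Hilo → Ashby → Mesa → Galt → Hilo, length 4.

4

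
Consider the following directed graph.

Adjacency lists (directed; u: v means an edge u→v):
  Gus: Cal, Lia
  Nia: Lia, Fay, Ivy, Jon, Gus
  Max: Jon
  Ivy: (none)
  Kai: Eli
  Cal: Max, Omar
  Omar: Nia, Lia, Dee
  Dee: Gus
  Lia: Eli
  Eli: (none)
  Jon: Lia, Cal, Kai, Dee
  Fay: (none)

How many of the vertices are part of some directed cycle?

A vertex is on a directed cycle iff it belongs to a strongly connected component of size ≥ 2 (or has a self-loop).
The vertices on cycles are {Cal, Dee, Gus, Jon, Max, Nia, Omar} — 7 in total.

7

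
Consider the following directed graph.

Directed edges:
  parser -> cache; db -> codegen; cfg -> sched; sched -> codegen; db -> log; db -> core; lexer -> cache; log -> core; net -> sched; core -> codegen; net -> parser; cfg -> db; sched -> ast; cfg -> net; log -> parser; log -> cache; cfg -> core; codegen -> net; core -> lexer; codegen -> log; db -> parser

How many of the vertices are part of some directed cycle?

5

A vertex is on a directed cycle iff it belongs to a strongly connected component of size ≥ 2 (or has a self-loop).
The vertices on cycles are {log, net, core, sched, codegen} — 5 in total.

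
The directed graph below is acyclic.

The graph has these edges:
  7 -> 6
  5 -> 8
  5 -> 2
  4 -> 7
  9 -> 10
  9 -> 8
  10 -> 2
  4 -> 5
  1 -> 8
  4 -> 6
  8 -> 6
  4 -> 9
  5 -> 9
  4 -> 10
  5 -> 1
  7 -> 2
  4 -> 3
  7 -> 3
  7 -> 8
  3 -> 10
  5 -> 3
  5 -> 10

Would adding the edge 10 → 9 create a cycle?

Adding 10→9 creates a cycle iff 9 can already reach 10.
Path from 9: 9 → 10.
So 9 → … → 10 → 9 is a cycle.

Yes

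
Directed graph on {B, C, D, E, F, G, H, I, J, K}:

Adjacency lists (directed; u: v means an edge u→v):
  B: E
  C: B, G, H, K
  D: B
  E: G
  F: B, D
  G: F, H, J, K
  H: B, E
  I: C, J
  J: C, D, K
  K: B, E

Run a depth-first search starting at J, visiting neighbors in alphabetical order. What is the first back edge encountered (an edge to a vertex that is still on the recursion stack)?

DFS from J (visiting neighbors in alphabetical order); mark gray on enter, black on exit:
J gray
  C gray
    B gray
      E gray
        G gray
          F gray
            F→B: B is gray → back edge
First back edge: F → B.

F→B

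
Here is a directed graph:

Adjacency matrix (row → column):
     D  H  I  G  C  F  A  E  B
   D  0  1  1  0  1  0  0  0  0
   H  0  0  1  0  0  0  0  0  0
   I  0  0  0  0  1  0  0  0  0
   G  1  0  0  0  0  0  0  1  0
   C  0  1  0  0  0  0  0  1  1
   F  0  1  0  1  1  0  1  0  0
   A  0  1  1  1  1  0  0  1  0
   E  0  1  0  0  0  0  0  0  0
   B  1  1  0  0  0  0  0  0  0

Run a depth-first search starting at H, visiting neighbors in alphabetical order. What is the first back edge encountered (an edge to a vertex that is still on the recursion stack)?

DFS from H (visiting neighbors in alphabetical order); mark gray on enter, black on exit:
H gray
  I gray
    C gray
      B gray
        D gray
          D→C: C is gray → back edge
First back edge: D → C.

D->C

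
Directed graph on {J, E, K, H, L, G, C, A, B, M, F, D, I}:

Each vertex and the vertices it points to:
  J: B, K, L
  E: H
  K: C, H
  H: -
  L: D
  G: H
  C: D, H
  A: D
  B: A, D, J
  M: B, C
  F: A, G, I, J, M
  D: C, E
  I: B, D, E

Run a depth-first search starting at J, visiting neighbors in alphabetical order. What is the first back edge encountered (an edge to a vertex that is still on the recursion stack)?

DFS from J (visiting neighbors in alphabetical order); mark gray on enter, black on exit:
J gray
  B gray
    A gray
      D gray
        C gray
          C→D: D is gray → back edge
First back edge: C → D.

C->D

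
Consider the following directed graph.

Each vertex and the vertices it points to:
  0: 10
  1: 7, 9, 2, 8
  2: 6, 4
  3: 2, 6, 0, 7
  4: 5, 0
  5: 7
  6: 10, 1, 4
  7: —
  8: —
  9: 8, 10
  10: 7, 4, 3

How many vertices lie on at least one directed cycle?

8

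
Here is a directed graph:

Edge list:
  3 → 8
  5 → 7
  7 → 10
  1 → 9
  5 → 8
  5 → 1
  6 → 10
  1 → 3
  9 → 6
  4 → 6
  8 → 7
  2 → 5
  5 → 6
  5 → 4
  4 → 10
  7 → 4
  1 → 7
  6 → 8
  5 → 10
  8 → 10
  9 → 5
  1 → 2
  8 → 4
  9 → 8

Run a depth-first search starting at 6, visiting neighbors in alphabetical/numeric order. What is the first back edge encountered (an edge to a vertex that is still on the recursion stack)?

DFS from 6 (visiting neighbors in alphabetical/numeric order); mark gray on enter, black on exit:
6 gray
  8 gray
    4 gray
      4→6: 6 is gray → back edge
First back edge: 4 → 6.

4→6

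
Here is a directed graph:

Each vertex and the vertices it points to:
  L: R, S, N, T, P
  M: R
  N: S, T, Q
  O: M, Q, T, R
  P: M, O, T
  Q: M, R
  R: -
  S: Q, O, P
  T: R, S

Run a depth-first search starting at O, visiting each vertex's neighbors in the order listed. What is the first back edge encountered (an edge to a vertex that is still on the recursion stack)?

S->O

DFS from O (visiting each vertex's neighbors in the order listed); mark gray on enter, black on exit:
O gray
  M gray
    R gray
    R black
  M black
  Q gray
    Q→M: M black — skip
    Q→R: R black — skip
  Q black
  T gray
    T→R: R black — skip
    S gray
      S→Q: Q black — skip
      S→O: O is gray → back edge
First back edge: S → O.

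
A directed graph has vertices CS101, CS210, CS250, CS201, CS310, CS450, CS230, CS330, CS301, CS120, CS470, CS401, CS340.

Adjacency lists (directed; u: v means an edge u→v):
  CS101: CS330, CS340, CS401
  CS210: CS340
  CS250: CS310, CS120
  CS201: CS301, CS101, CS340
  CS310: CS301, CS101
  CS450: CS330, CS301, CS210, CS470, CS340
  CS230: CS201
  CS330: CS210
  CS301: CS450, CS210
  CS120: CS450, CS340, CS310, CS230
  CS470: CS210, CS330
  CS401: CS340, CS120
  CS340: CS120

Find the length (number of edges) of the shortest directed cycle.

2

For each vertex v, BFS finds the shortest path from v back to v.
The shortest such closed walk is CS120 → CS340 → CS120, length 2.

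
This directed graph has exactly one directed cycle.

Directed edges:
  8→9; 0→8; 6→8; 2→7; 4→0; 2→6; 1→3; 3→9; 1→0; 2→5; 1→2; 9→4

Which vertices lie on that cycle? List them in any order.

0, 4, 8, 9

DFS with gray/black marking from 9:
9 gray
  4 gray
    0 gray
      8 gray
        8→9: 9 is gray → back edge
Back edge closes the cycle 9 → 4 → 0 → 8 → 9; its vertices are {0, 4, 8, 9}.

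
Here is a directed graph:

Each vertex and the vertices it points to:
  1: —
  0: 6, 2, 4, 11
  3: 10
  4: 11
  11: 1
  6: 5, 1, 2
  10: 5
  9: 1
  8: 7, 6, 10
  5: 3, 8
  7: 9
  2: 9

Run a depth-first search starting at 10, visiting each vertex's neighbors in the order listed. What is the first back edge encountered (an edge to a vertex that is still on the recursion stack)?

3->10

DFS from 10 (visiting each vertex's neighbors in the order listed); mark gray on enter, black on exit:
10 gray
  5 gray
    3 gray
      3→10: 10 is gray → back edge
First back edge: 3 → 10.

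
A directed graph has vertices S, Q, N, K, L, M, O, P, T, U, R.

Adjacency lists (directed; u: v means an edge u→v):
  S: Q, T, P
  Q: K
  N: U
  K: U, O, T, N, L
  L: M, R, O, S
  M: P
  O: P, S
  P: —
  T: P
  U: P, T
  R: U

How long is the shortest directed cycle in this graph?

For each vertex v, BFS finds the shortest path from v back to v.
The shortest such closed walk is K → L → S → Q → K, length 4.

4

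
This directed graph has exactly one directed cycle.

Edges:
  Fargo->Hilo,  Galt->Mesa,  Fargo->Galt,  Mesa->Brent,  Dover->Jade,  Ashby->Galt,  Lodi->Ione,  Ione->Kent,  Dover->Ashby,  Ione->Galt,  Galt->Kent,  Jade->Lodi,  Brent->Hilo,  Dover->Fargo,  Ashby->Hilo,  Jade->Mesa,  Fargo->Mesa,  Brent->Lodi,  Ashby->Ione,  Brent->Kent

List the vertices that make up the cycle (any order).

DFS with gray/black marking from Mesa:
Mesa gray
  Brent gray
    Lodi gray
      Ione gray
        Galt gray
          Kent gray
          Kent black
          Galt→Mesa: Mesa is gray → back edge
Back edge closes the cycle Mesa → Brent → Lodi → Ione → Galt → Mesa; its vertices are {Galt, Ione, Lodi, Mesa, Brent}.

Galt, Ione, Lodi, Mesa, Brent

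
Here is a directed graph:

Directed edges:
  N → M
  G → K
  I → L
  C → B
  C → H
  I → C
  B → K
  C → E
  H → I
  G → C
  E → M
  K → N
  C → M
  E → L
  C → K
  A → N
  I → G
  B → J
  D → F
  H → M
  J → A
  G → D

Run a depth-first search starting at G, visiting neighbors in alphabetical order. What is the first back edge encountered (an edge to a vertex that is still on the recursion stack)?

I->C

DFS from G (visiting neighbors in alphabetical order); mark gray on enter, black on exit:
G gray
  C gray
    B gray
      J gray
        A gray
          N gray
            M gray
            M black
          N black
        A black
      J black
      K gray
        K→N: N black — skip
      K black
    B black
    E gray
      L gray
      L black
      E→M: M black — skip
    E black
    H gray
      I gray
        I→C: C is gray → back edge
First back edge: I → C.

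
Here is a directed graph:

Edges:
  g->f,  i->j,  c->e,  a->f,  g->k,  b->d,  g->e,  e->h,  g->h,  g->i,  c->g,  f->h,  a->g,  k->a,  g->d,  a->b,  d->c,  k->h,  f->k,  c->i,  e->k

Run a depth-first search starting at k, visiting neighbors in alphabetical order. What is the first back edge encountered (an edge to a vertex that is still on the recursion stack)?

DFS from k (visiting neighbors in alphabetical order); mark gray on enter, black on exit:
k gray
  a gray
    b gray
      d gray
        c gray
          e gray
            h gray
            h black
            e→k: k is gray → back edge
First back edge: e → k.

e→k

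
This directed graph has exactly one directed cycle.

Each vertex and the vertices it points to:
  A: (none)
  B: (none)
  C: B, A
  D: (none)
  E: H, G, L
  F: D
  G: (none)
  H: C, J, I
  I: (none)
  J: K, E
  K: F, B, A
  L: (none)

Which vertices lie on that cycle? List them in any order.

DFS with gray/black marking from J:
J gray
  K gray
    F gray
      D gray
      D black
    F black
    B gray
    B black
    A gray
    A black
  K black
  E gray
    H gray
      C gray
        C→B: B black — skip
        C→A: A black — skip
      C black
      H→J: J is gray → back edge
Back edge closes the cycle J → E → H → J; its vertices are {E, H, J}.

E, H, J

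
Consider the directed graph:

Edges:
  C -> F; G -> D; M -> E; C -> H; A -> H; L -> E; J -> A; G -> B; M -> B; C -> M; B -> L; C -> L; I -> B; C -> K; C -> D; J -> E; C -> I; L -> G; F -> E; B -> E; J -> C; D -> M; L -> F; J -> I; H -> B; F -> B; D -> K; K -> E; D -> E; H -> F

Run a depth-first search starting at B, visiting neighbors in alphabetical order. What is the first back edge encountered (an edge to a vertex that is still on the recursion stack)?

DFS from B (visiting neighbors in alphabetical order); mark gray on enter, black on exit:
B gray
  E gray
  E black
  L gray
    L→E: E black — skip
    F gray
      F→B: B is gray → back edge
First back edge: F → B.

F→B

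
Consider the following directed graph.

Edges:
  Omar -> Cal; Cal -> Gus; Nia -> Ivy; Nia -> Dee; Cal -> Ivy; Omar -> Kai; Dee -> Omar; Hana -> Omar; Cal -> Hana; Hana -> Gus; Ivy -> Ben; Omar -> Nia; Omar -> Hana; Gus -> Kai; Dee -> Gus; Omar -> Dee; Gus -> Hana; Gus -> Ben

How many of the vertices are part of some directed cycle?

6

A vertex is on a directed cycle iff it belongs to a strongly connected component of size ≥ 2 (or has a self-loop).
The vertices on cycles are {Cal, Dee, Gus, Nia, Hana, Omar} — 6 in total.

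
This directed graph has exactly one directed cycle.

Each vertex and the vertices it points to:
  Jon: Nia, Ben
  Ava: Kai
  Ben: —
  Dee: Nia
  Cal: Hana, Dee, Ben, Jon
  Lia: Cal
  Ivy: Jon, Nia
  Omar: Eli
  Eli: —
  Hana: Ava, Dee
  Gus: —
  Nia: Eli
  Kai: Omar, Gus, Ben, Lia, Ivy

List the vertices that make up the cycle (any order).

Ava, Cal, Kai, Lia, Hana

DFS with gray/black marking from Kai:
Kai gray
  Omar gray
    Eli gray
    Eli black
  Omar black
  Gus gray
  Gus black
  Ben gray
  Ben black
  Lia gray
    Cal gray
      Hana gray
        Ava gray
          Ava→Kai: Kai is gray → back edge
Back edge closes the cycle Kai → Lia → Cal → Hana → Ava → Kai; its vertices are {Ava, Cal, Kai, Lia, Hana}.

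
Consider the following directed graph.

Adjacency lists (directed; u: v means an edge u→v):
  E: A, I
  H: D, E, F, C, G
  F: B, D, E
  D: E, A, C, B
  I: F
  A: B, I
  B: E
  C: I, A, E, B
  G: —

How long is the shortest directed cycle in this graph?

3

For each vertex v, BFS finds the shortest path from v back to v.
The shortest such closed walk is F → E → I → F, length 3.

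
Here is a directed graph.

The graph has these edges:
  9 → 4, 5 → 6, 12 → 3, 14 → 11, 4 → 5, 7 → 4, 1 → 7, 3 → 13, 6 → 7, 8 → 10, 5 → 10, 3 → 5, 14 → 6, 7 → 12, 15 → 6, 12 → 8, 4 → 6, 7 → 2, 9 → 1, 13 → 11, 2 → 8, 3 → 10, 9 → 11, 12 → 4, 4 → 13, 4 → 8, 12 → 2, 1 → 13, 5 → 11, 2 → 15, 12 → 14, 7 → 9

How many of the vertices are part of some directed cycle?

11

A vertex is on a directed cycle iff it belongs to a strongly connected component of size ≥ 2 (or has a self-loop).
The vertices on cycles are {1, 2, 3, 4, 5, 6, 7, 9, 12, 14, 15} — 11 in total.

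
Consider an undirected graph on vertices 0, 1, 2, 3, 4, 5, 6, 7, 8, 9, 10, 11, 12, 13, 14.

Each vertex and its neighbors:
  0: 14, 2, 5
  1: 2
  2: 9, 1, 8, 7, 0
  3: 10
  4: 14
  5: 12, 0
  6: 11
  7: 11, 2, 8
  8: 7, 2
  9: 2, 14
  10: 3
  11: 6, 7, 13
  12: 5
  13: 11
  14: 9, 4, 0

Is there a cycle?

DFS, tracking each vertex's parent; an edge to a visited non-parent vertex closes a cycle.
Start from 8:
visit 8 (parent –)
  visit 7 (parent 8)
    visit 11 (parent 7)
      visit 6 (parent 11)
        6–11: parent, skip
      11–7: parent, skip
      visit 13 (parent 11)
        13–11: parent, skip
    visit 2 (parent 7)
      visit 9 (parent 2)
        9–2: parent, skip
        visit 14 (parent 9)
          14–9: parent, skip
          visit 4 (parent 14)
            4–14: parent, skip
          visit 0 (parent 14)
            0–14: parent, skip
            0–2: 2 visited and ≠ parent → cycle
Cycle: 2 – 9 – 14 – 0 – 2.

Yes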